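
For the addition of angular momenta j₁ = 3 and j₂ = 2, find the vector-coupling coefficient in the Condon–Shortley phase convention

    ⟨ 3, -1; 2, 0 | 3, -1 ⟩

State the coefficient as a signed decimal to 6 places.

triangle: 2!*4!*2!/9! = 96/362880
(j±m)!: 2!*4!*2!*2!*2!*4! = 9216
prefactor² = (2J+1)*Δ*N² = 256/15
  k=0: +1/(0!*2!*4!*2!*0!*0!) = 1/96
  k=1: −1/(1!*1!*3!*1!*1!*1!) = -1/6
  k=2: +1/(2!*0!*2!*0!*2!*2!) = 1/16
Σ = -3/32  ⇒  CG² = 256/15*(-3/32)² = 3/20
CG = −√(3/20) = -0.387298

−√(3/20) = -0.387298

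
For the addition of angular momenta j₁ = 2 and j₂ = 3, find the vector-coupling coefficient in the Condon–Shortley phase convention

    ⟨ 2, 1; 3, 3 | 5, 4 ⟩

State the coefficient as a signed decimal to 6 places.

+√(2/5) ≈ +0.632456

j₁+j₂−J=0  J+j₁−j₂=4  J−j₁+j₂=6  j₁+j₂+J+1=11
(j₁±m₁, j₂±m₂, J±M) = (3,1,6,0,9,1)
P² = 7464960
sum k=0..0:
  [0] +1/4320 = 1/4320
S = 1/4320
C² = P²·S² = 2/5 ; C = +0.632456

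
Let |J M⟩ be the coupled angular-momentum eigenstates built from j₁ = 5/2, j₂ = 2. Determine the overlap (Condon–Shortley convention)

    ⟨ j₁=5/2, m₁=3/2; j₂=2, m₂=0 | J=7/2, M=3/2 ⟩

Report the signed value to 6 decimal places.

j₁+j₂−J=1  J+j₁−j₂=4  J−j₁+j₂=3  j₁+j₂+J+1=9
(j₁±m₁, j₂±m₂, J±M) = (4,1,2,2,5,2)
P² = 512/7
sum k=0..1:
  [0] +1/12 = 1/12
  [1] −1/48 = -1/48
S = 1/16
C² = P²·S² = 2/7 ; C = +0.534522

+√(2/7) ≈ +0.534522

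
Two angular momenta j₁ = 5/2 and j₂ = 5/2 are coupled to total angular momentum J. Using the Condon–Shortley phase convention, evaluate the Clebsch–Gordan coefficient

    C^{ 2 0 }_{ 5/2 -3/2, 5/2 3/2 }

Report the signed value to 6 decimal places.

triangle: 3!×2!×2!/8! = 24/40320
(j±m)!: 1!×4!×4!×1!×2!×2! = 2304
prefactor² = (2J+1)×Δ×N² = 48/7
  k=2: +1/(2!×1!×2!×2!×0!×0!) = 1/8
  k=3: −1/(3!×0!×1!×1!×1!×1!) = -1/6
Σ = -1/24  ⇒  CG² = 48/7×(-1/24)² = 1/84
CG = −√(1/84) = -0.109109

−√(1/84) ≈ -0.109109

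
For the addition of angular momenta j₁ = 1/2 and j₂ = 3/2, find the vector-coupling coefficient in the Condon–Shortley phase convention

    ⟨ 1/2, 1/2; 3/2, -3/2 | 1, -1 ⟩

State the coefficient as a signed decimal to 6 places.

+0.866025  (= +√(3/4))

j₁+j₂−J=1  J+j₁−j₂=0  J−j₁+j₂=2  j₁+j₂+J+1=4
(j₁±m₁, j₂±m₂, J±M) = (1,0,0,3,0,2)
P² = 3
sum k=0..0:
  [0] +1/2 = 1/2
S = 1/2
C² = P²·S² = 3/4 ; C = +0.866025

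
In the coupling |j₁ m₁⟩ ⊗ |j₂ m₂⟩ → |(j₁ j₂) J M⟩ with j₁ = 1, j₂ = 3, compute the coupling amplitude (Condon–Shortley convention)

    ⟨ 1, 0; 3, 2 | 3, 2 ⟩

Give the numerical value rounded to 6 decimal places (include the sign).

−√(1/3) = -0.577350

triangle: 1!*1!*5!/8! = 120/40320
(j±m)!: 1!*1!*5!*1!*5!*1! = 14400
prefactor² = (2J+1)*Δ*N² = 300
  k=0: +1/(0!*1!*1!*5!*0!*0!) = 1/120
  k=1: −1/(1!*0!*0!*4!*1!*1!) = -1/24
Σ = -1/30  ⇒  CG² = 300*(-1/30)² = 1/3
CG = −√(1/3) = -0.577350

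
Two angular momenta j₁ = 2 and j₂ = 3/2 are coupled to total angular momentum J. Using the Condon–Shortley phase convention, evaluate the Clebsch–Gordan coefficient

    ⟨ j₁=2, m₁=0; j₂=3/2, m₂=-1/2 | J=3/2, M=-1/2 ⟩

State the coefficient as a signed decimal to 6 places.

j₁+j₂−J=2  J+j₁−j₂=2  J−j₁+j₂=1  j₁+j₂+J+1=6
(j₁±m₁, j₂±m₂, J±M) = (2,2,1,2,1,2)
P² = 16/45
sum k=0..1:
  [0] +1/4 = 1/4
  [1] −1/1 = -1
S = -3/4
C² = P²·S² = 1/5 ; C = -0.447214

−√(1/5) ≈ -0.447214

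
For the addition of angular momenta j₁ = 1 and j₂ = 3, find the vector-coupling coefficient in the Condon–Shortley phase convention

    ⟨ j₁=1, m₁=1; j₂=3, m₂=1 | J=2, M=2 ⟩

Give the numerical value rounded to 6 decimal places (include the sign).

+0.218218

j₁+j₂−J=2  J+j₁−j₂=0  J−j₁+j₂=4  j₁+j₂+J+1=7
(j₁±m₁, j₂±m₂, J±M) = (2,0,4,2,4,0)
P² = 768/7
sum k=0..0:
  [0] +1/48 = 1/48
S = 1/48
C² = P²·S² = 1/21 ; C = +0.218218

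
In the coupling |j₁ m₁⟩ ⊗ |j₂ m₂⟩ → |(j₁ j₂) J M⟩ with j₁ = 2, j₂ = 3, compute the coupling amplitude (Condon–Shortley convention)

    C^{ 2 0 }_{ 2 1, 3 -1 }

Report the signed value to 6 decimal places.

−√(1/7) ≈ -0.377964

triangle: 3!·1!·3!/8! = 36/40320
(j±m)!: 3!·1!·2!·4!·2!·2! = 1152
prefactor² = (2J+1)·Δ·N² = 36/7
  k=0: +1/(0!·3!·1!·2!·0!·1!) = 1/12
  k=1: −1/(1!·2!·0!·1!·1!·2!) = -1/4
Σ = -1/6  ⇒  CG² = 36/7·(-1/6)² = 1/7
CG = −√(1/7) = -0.377964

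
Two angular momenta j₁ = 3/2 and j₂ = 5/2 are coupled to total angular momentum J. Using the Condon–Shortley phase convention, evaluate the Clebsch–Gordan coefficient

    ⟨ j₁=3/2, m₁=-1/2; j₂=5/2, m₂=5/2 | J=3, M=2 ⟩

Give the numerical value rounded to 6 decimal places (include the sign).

-0.645497

triangle: 1!×2!×4!/8! = 48/40320
(j±m)!: 1!×2!×5!×0!×5!×1! = 28800
prefactor² = (2J+1)×Δ×N² = 240
  k=1: −1/(1!×0!×1!×4!×1!×0!) = -1/24
Σ = -1/24  ⇒  CG² = 240×(-1/24)² = 5/12
CG = −√(5/12) = -0.645497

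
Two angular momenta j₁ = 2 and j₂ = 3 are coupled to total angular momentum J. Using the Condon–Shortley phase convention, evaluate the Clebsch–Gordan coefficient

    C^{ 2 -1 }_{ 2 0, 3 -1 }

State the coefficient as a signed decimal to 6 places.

triangle: 3!*1!*3!/8! = 36/40320
(j±m)!: 2!*2!*2!*4!*1!*3! = 1152
prefactor² = (2J+1)*Δ*N² = 36/7
  k=1: −1/(1!*2!*1!*1!*0!*2!) = -1/4
  k=2: +1/(2!*1!*0!*0!*1!*3!) = 1/12
Σ = -1/6  ⇒  CG² = 36/7*(-1/6)² = 1/7
CG = −√(1/7) = -0.377964

-0.377964  (= −√(1/7))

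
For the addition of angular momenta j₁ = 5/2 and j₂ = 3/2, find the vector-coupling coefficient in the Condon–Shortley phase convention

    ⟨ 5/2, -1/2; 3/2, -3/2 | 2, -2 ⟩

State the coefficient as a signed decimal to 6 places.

+√(1/7) = +0.377964

j₁+j₂−J=2  J+j₁−j₂=3  J−j₁+j₂=1  j₁+j₂+J+1=7
(j₁±m₁, j₂±m₂, J±M) = (2,3,0,3,0,4)
P² = 144/7
sum k=0..0:
  [0] +1/12 = 1/12
S = 1/12
C² = P²·S² = 1/7 ; C = +0.377964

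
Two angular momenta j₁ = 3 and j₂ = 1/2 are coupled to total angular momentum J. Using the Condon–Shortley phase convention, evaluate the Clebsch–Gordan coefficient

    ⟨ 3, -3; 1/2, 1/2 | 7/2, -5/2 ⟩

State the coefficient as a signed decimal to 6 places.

j₁+j₂−J=0  J+j₁−j₂=6  J−j₁+j₂=1  j₁+j₂+J+1=8
(j₁±m₁, j₂±m₂, J±M) = (0,6,1,0,1,6)
P² = 518400/7
sum k=0..0:
  [0] +1/720 = 1/720
S = 1/720
C² = P²·S² = 1/7 ; C = +0.377964

+√(1/7) ≈ +0.377964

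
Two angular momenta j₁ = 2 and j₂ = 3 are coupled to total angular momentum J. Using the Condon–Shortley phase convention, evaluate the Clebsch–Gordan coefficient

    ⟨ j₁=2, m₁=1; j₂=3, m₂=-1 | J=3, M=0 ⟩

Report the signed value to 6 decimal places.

j₁+j₂−J=2  J+j₁−j₂=2  J−j₁+j₂=4  j₁+j₂+J+1=9
(j₁±m₁, j₂±m₂, J±M) = (3,1,2,4,3,3)
P² = 96/5
sum k=0..1:
  [0] +1/8 = 1/8
  [1] −1/12 = -1/12
S = 1/24
C² = P²·S² = 1/30 ; C = +0.182574

+√(1/30) = +0.182574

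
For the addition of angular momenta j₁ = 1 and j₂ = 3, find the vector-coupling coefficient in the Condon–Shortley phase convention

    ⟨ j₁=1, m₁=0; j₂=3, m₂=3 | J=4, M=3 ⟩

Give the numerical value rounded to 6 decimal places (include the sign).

√[9·0!2!6!/9! · 1!1!6!0!7!1!] = √(129600)
  +(−1)^0/∏(0,0,1,6,1,0)! = 1/720  (running 1/720)
⟨..|..⟩ = √(129600)·(1/720) = +0.500000

+√(1/4) ≈ +0.500000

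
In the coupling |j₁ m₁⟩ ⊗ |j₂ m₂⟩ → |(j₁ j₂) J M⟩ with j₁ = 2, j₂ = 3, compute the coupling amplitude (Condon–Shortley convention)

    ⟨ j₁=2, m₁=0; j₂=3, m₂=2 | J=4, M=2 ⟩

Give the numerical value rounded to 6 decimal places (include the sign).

√[9·1!3!5!/10! · 2!2!5!1!6!2!] = √(8640/7)
  +(−1)^0/∏(0,1,2,5,1,0)! = 1/240  (running 1/240)
  +(−1)^1/∏(1,0,1,4,2,1)! = -1/48  (running -1/60)
⟨..|..⟩ = √(8640/7)·(-1/60) = -0.585540

−√(12/35) = -0.585540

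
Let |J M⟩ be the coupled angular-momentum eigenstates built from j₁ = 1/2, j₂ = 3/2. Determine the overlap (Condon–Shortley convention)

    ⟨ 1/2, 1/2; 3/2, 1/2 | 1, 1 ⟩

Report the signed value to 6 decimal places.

triangle: 1!*0!*2!/4! = 2/24
(j±m)!: 1!*0!*2!*1!*2!*0! = 4
prefactor² = (2J+1)*Δ*N² = 1
  k=0: +1/(0!*1!*0!*2!*0!*0!) = 1/2
Σ = 1/2  ⇒  CG² = 1*1/2² = 1/4
CG = +√(1/4) = +0.500000

+0.500000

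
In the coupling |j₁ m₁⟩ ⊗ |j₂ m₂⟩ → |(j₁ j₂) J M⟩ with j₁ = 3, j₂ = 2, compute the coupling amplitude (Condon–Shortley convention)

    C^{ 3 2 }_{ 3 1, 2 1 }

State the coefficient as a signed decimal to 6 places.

−√(1/4) = -0.500000

j₁+j₂−J=2  J+j₁−j₂=4  J−j₁+j₂=2  j₁+j₂+J+1=9
(j₁±m₁, j₂±m₂, J±M) = (4,2,3,1,5,1)
P² = 64
sum k=1..2:
  [1] −1/12 = -1/12
  [2] +1/48 = 1/48
S = -1/16
C² = P²·S² = 1/4 ; C = -0.500000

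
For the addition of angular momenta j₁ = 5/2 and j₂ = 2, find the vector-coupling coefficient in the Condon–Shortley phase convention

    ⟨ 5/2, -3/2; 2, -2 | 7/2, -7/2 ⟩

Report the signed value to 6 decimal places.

triangle: 1!·4!·3!/9! = 144/362880
(j±m)!: 1!·4!·0!·4!·0!·7! = 2903040
prefactor² = (2J+1)·Δ·N² = 9216
  k=0: +1/(0!·1!·4!·0!·0!·3!) = 1/144
Σ = 1/144  ⇒  CG² = 9216·1/144² = 4/9
CG = +√(4/9) = +0.666667

+√(4/9) = +0.666667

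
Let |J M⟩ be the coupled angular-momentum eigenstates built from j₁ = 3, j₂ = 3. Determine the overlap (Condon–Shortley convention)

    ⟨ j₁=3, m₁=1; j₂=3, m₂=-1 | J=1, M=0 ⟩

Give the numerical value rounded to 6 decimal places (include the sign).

+√(1/28) ≈ +0.188982

j₁+j₂−J=5  J+j₁−j₂=1  J−j₁+j₂=1  j₁+j₂+J+1=8
(j₁±m₁, j₂±m₂, J±M) = (4,2,2,4,1,1)
P² = 144/7
sum k=1..2:
  [1] −1/24 = -1/24
  [2] +1/12 = 1/12
S = 1/24
C² = P²·S² = 1/28 ; C = +0.188982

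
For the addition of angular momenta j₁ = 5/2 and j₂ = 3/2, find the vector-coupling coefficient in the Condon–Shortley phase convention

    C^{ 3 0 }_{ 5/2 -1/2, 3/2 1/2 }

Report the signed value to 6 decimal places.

√[7·1!4!2!/8! · 2!3!2!1!3!3!] = √(36/5)
  +(−1)^0/∏(0,1,3,2,1,0)! = 1/12  (running 1/12)
  +(−1)^1/∏(1,0,2,1,2,1)! = -1/4  (running -1/6)
⟨..|..⟩ = √(36/5)·(-1/6) = -0.447214

−√(1/5) = -0.447214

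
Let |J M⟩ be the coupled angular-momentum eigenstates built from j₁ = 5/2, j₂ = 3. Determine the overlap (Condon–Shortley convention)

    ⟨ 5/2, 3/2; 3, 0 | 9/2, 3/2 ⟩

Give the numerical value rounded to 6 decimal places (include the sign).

triangle: 1!×4!×5!/11! = 2880/39916800
(j±m)!: 4!×1!×3!×3!×6!×3! = 3732480
prefactor² = (2J+1)×Δ×N² = 207360/77
  k=0: +1/(0!×1!×1!×3!×3!×2!) = 1/72
  k=1: −1/(1!×0!×0!×2!×4!×3!) = -1/288
Σ = 1/96  ⇒  CG² = 207360/77×1/96² = 45/154
CG = +√(45/154) = +0.540562

+0.540562  (= +√(45/154))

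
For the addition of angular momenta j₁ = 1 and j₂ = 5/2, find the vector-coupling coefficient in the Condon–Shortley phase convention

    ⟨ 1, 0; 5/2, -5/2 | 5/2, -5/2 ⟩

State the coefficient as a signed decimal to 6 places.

+0.845154  (= +√(5/7))

j₁+j₂−J=1  J+j₁−j₂=1  J−j₁+j₂=4  j₁+j₂+J+1=7
(j₁±m₁, j₂±m₂, J±M) = (1,1,0,5,0,5)
P² = 2880/7
sum k=0..0:
  [0] +1/24 = 1/24
S = 1/24
C² = P²·S² = 5/7 ; C = +0.845154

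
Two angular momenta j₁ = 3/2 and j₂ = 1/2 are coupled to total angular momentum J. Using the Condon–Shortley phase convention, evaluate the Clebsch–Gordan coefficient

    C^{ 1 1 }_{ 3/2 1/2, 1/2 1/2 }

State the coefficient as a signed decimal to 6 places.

triangle: 1!·2!·0!/4! = 2/24
(j±m)!: 2!·1!·1!·0!·2!·0! = 4
prefactor² = (2J+1)·Δ·N² = 1
  k=1: −1/(1!·0!·0!·0!·2!·0!) = -1/2
Σ = -1/2  ⇒  CG² = 1·(-1/2)² = 1/4
CG = −√(1/4) = -0.500000

-0.500000  (= −√(1/4))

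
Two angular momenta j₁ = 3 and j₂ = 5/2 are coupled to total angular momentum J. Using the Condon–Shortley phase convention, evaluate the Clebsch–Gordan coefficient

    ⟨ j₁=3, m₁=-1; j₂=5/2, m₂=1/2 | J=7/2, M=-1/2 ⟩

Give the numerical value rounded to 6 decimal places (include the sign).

triangle: 2!×4!×3!/10! = 288/3628800
(j±m)!: 2!×4!×3!×2!×3!×4! = 82944
prefactor² = (2J+1)×Δ×N² = 9216/175
  k=0: +1/(0!×2!×4!×3!×0!×0!) = 1/288
  k=1: −1/(1!×1!×3!×2!×1!×1!) = -1/12
  k=2: +1/(2!×0!×2!×1!×2!×2!) = 1/16
Σ = -5/288  ⇒  CG² = 9216/175×(-5/288)² = 1/63
CG = −√(1/63) = -0.125988

−√(1/63) ≈ -0.125988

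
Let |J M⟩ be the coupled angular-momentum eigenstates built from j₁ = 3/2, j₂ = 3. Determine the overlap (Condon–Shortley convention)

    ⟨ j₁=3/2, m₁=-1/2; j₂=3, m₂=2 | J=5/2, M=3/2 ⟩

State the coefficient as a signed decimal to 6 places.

√[6·2!1!4!/8! · 1!2!5!1!4!1!] = √(288/7)
  +(−1)^1/∏(1,1,1,4,0,0)! = -1/24  (running -1/24)
  +(−1)^2/∏(2,0,0,3,1,1)! = 1/12  (running 1/24)
⟨..|..⟩ = √(288/7)·(1/24) = +0.267261

+√(1/14) = +0.267261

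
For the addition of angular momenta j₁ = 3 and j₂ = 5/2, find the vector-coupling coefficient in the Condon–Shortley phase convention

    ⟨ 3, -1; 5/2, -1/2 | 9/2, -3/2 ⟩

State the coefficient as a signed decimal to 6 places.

√[10·1!5!4!/11! · 2!4!2!3!3!6!] = √(138240/77)
  +(−1)^0/∏(0,1,4,2,1,2)! = 1/96  (running 1/96)
  +(−1)^1/∏(1,0,3,1,2,3)! = -1/72  (running -1/288)
⟨..|..⟩ = √(138240/77)·(-1/288) = -0.147122

-0.147122  (= −√(5/231))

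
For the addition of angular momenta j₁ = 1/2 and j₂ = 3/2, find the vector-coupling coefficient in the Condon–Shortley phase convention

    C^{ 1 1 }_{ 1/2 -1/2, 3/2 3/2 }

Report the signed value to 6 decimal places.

√[3·1!0!2!/4! · 0!1!3!0!2!0!] = √(3)
  +(−1)^1/∏(1,0,0,2,0,0)! = -1/2  (running -1/2)
⟨..|..⟩ = √(3)·(-1/2) = -0.866025

−√(3/4) = -0.866025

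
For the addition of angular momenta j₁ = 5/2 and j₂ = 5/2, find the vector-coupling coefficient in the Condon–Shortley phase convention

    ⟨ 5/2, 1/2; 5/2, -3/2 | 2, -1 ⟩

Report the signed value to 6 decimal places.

triangle: 3!*2!*2!/8! = 24/40320
(j±m)!: 3!*2!*1!*4!*1!*3! = 1728
prefactor² = (2J+1)*Δ*N² = 36/7
  k=0: +1/(0!*3!*2!*1!*0!*1!) = 1/12
  k=1: −1/(1!*2!*1!*0!*1!*2!) = -1/4
Σ = -1/6  ⇒  CG² = 36/7*(-1/6)² = 1/7
CG = −√(1/7) = -0.377964

−√(1/7) = -0.377964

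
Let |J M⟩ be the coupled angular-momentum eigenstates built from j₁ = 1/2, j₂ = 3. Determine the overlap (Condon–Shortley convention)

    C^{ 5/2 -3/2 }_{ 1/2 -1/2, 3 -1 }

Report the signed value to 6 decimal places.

−√(2/7) = -0.534522

triangle: 1!·0!·5!/7! = 120/5040
(j±m)!: 0!·1!·2!·4!·1!·4! = 1152
prefactor² = (2J+1)·Δ·N² = 1152/7
  k=1: −1/(1!·0!·0!·1!·0!·4!) = -1/24
Σ = -1/24  ⇒  CG² = 1152/7·(-1/24)² = 2/7
CG = −√(2/7) = -0.534522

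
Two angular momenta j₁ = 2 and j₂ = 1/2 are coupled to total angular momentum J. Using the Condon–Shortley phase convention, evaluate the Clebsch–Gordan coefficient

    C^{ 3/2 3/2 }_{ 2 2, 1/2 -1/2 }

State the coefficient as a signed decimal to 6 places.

+0.894427  (= +√(4/5))

√[4·1!3!0!/5! · 4!0!0!1!3!0!] = √(144/5)
  +(−1)^0/∏(0,1,0,0,3,0)! = 1/6  (running 1/6)
⟨..|..⟩ = √(144/5)·(1/6) = +0.894427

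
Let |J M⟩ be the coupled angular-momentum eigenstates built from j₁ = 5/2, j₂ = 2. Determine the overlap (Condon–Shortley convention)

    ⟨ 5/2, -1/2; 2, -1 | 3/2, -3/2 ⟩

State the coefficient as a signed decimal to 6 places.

−√(9/35) = -0.507093

√[4·3!2!1!/7! · 2!3!1!3!0!3!] = √(144/35)
  +(−1)^1/∏(1,2,2,0,0,1)! = -1/4  (running -1/4)
⟨..|..⟩ = √(144/35)·(-1/4) = -0.507093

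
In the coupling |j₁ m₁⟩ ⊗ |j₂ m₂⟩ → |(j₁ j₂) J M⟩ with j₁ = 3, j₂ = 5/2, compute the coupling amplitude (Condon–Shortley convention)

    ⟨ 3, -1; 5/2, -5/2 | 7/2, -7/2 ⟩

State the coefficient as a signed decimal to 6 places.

triangle: 2!·4!·3!/10! = 288/3628800
(j±m)!: 2!·4!·0!·5!·0!·7! = 29030400
prefactor² = (2J+1)·Δ·N² = 18432
  k=0: +1/(0!·2!·4!·0!·0!·3!) = 1/288
Σ = 1/288  ⇒  CG² = 18432·1/288² = 2/9
CG = +√(2/9) = +0.471405

+√(2/9) = +0.471405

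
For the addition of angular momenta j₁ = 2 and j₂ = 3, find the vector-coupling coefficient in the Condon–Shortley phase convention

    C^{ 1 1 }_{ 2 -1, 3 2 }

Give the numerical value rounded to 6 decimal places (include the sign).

-0.534522  (= −√(2/7))

j₁+j₂−J=4  J+j₁−j₂=0  J−j₁+j₂=2  j₁+j₂+J+1=7
(j₁±m₁, j₂±m₂, J±M) = (1,3,5,1,2,0)
P² = 288/7
sum k=3..3:
  [3] −1/12 = -1/12
S = -1/12
C² = P²·S² = 2/7 ; C = -0.534522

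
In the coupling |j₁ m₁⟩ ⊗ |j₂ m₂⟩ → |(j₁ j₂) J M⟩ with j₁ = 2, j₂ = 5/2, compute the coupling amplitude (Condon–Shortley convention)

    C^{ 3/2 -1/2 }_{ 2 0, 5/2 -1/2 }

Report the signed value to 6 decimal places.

triangle: 3!×1!×2!/7! = 12/5040
(j±m)!: 2!×2!×2!×3!×1!×2! = 96
prefactor² = (2J+1)×Δ×N² = 32/35
  k=1: −1/(1!×2!×1!×1!×0!×1!) = -1/2
  k=2: +1/(2!×1!×0!×0!×1!×2!) = 1/4
Σ = -1/4  ⇒  CG² = 32/35×(-1/4)² = 2/35
CG = −√(2/35) = -0.239046

−√(2/35) = -0.239046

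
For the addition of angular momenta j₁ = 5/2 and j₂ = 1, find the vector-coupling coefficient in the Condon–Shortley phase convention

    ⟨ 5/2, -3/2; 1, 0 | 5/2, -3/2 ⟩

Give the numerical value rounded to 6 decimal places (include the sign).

triangle: 1!×4!×1!/7! = 24/5040
(j±m)!: 1!×4!×1!×1!×1!×4! = 576
prefactor² = (2J+1)×Δ×N² = 576/35
  k=0: +1/(0!×1!×4!×1!×0!×0!) = 1/24
  k=1: −1/(1!×0!×3!×0!×1!×1!) = -1/6
Σ = -1/8  ⇒  CG² = 576/35×(-1/8)² = 9/35
CG = −√(9/35) = -0.507093

-0.507093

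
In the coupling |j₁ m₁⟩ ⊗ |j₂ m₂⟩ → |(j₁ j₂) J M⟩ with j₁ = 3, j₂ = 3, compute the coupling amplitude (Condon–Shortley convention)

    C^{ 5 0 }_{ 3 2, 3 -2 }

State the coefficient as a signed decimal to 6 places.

+0.436436  (= +√(4/21))

j₁+j₂−J=1  J+j₁−j₂=5  J−j₁+j₂=5  j₁+j₂+J+1=12
(j₁±m₁, j₂±m₂, J±M) = (5,1,1,5,5,5)
P² = 480000/7
sum k=0..1:
  [0] +1/576 = 1/576
  [1] −1/14400 = -1/14400
S = 1/600
C² = P²·S² = 4/21 ; C = +0.436436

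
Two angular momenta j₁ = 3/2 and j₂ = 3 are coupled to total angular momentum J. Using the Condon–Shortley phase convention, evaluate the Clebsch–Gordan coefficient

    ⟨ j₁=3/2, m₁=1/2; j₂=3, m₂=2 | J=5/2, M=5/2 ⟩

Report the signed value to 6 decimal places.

√[6·2!1!4!/8! · 2!1!5!1!5!0!] = √(1440/7)
  +(−1)^1/∏(1,1,0,4,1,0)! = -1/24  (running -1/24)
⟨..|..⟩ = √(1440/7)·(-1/24) = -0.597614

-0.597614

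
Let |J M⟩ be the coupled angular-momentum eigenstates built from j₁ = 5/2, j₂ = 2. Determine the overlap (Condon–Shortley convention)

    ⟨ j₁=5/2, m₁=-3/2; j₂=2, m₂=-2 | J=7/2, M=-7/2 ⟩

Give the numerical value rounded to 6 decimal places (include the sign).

j₁+j₂−J=1  J+j₁−j₂=4  J−j₁+j₂=3  j₁+j₂+J+1=9
(j₁±m₁, j₂±m₂, J±M) = (1,4,0,4,0,7)
P² = 9216
sum k=0..0:
  [0] +1/144 = 1/144
S = 1/144
C² = P²·S² = 4/9 ; C = +0.666667

+0.666667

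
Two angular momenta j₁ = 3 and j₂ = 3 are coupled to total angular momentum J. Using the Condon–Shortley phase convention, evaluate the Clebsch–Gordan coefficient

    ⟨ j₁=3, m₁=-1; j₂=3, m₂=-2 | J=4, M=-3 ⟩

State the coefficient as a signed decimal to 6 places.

-0.301511  (= −√(1/11))

triangle: 2!·4!·4!/11! = 1152/39916800
(j±m)!: 2!·4!·1!·5!·1!·7! = 29030400
prefactor² = (2J+1)·Δ·N² = 82944/11
  k=0: +1/(0!·2!·4!·1!·0!·3!) = 1/288
  k=1: −1/(1!·1!·3!·0!·1!·4!) = -1/144
Σ = -1/288  ⇒  CG² = 82944/11·(-1/288)² = 1/11
CG = −√(1/11) = -0.301511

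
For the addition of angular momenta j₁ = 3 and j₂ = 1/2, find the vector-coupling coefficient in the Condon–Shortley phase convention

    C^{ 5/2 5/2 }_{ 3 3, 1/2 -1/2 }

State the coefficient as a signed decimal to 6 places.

+√(6/7) ≈ +0.925820

j₁+j₂−J=1  J+j₁−j₂=5  J−j₁+j₂=0  j₁+j₂+J+1=7
(j₁±m₁, j₂±m₂, J±M) = (6,0,0,1,5,0)
P² = 86400/7
sum k=0..0:
  [0] +1/120 = 1/120
S = 1/120
C² = P²·S² = 6/7 ; C = +0.925820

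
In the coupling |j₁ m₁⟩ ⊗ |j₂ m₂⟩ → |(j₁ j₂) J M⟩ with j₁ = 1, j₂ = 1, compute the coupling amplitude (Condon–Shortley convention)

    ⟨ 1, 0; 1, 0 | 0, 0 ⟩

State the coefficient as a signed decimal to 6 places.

j₁+j₂−J=2  J+j₁−j₂=0  J−j₁+j₂=0  j₁+j₂+J+1=3
(j₁±m₁, j₂±m₂, J±M) = (1,1,1,1,0,0)
P² = 1/3
sum k=1..1:
  [1] −1/1 = -1
S = -1
C² = P²·S² = 1/3 ; C = -0.577350

−√(1/3) ≈ -0.577350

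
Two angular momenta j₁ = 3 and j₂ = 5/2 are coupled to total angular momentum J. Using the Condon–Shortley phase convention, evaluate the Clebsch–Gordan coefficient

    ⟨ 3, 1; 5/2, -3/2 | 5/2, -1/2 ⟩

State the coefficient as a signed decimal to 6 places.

j₁+j₂−J=3  J+j₁−j₂=3  J−j₁+j₂=2  j₁+j₂+J+1=9
(j₁±m₁, j₂±m₂, J±M) = (4,2,1,4,2,3)
P² = 576/35
sum k=0..1:
  [0] +1/12 = 1/12
  [1] −1/8 = -1/8
S = -1/24
C² = P²·S² = 1/35 ; C = -0.169031

−√(1/35) = -0.169031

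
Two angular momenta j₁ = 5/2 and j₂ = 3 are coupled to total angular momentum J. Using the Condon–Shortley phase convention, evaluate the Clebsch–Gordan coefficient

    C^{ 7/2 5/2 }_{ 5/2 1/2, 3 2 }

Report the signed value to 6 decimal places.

-0.178174  (= −√(2/63))

√[8·2!3!4!/10! · 3!2!5!1!6!1!] = √(4608/7)
  +(−1)^1/∏(1,1,1,4,2,0)! = -1/48  (running -1/48)
  +(−1)^2/∏(2,0,0,3,3,1)! = 1/72  (running -1/144)
⟨..|..⟩ = √(4608/7)·(-1/144) = -0.178174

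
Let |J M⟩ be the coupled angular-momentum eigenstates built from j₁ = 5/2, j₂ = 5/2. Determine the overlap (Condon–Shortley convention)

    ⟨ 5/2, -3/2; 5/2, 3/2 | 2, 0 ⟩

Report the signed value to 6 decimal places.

−√(1/84) = -0.109109

triangle: 3!*2!*2!/8! = 24/40320
(j±m)!: 1!*4!*4!*1!*2!*2! = 2304
prefactor² = (2J+1)*Δ*N² = 48/7
  k=2: +1/(2!*1!*2!*2!*0!*0!) = 1/8
  k=3: −1/(3!*0!*1!*1!*1!*1!) = -1/6
Σ = -1/24  ⇒  CG² = 48/7*(-1/24)² = 1/84
CG = −√(1/84) = -0.109109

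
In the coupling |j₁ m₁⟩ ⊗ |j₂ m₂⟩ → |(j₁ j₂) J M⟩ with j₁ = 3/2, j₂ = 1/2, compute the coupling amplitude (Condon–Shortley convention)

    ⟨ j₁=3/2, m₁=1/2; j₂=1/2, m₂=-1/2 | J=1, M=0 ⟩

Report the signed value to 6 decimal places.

+√(1/2) ≈ +0.707107

√[3·1!2!0!/4! · 2!1!0!1!1!1!] = √(1/2)
  +(−1)^0/∏(0,1,1,0,1,0)! = 1  (running 1)
⟨..|..⟩ = √(1/2)·(1) = +0.707107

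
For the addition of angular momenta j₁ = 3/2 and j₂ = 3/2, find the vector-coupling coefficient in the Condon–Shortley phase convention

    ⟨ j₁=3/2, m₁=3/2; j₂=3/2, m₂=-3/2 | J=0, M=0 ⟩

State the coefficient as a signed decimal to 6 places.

triangle: 3!*0!*0!/4! = 6/24
(j±m)!: 3!*0!*0!*3!*0!*0! = 36
prefactor² = (2J+1)*Δ*N² = 9
  k=0: +1/(0!*3!*0!*0!*0!*0!) = 1/6
Σ = 1/6  ⇒  CG² = 9*1/6² = 1/4
CG = +√(1/4) = +0.500000

+√(1/4) ≈ +0.500000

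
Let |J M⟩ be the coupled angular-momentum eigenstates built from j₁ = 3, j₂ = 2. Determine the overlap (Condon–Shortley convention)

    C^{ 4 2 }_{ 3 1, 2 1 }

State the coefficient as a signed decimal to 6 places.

-0.188982

√[9·1!5!3!/10! · 4!2!3!1!6!2!] = √(5184/7)
  +(−1)^0/∏(0,1,2,3,3,0)! = 1/72  (running 1/72)
  +(−1)^1/∏(1,0,1,2,4,1)! = -1/48  (running -1/144)
⟨..|..⟩ = √(5184/7)·(-1/144) = -0.188982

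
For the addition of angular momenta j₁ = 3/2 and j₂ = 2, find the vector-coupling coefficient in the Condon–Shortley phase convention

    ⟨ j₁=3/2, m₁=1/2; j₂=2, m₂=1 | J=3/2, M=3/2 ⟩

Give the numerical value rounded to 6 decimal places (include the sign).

√[4·2!1!2!/6! · 2!1!3!1!3!0!] = √(8/5)
  +(−1)^1/∏(1,1,0,2,1,0)! = -1/2  (running -1/2)
⟨..|..⟩ = √(8/5)·(-1/2) = -0.632456

−√(2/5) ≈ -0.632456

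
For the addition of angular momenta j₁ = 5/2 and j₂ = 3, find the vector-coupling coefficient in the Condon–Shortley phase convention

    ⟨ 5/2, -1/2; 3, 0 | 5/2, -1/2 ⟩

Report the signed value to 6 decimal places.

j₁+j₂−J=3  J+j₁−j₂=2  J−j₁+j₂=3  j₁+j₂+J+1=9
(j₁±m₁, j₂±m₂, J±M) = (2,3,3,3,2,3)
P² = 216/35
sum k=1..3:
  [1] −1/8 = -1/8
  [2] +1/4 = 1/4
  [3] −1/72 = -1/72
S = 1/9
C² = P²·S² = 8/105 ; C = +0.276026

+√(8/105) = +0.276026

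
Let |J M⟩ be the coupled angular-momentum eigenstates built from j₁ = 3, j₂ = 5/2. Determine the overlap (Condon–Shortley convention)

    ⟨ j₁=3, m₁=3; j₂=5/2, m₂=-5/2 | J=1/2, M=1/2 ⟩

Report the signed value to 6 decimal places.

+√(2/7) ≈ +0.534522

√[2·5!1!0!/7! · 6!0!0!5!1!0!] = √(28800/7)
  +(−1)^0/∏(0,5,0,0,1,0)! = 1/120  (running 1/120)
⟨..|..⟩ = √(28800/7)·(1/120) = +0.534522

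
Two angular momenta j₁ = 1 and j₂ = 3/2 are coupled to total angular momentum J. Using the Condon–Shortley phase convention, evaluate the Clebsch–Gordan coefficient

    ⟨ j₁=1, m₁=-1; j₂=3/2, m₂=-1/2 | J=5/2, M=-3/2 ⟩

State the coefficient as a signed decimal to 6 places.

+√(3/5) ≈ +0.774597

triangle: 0!*2!*3!/6! = 12/720
(j±m)!: 0!*2!*1!*2!*1!*4! = 96
prefactor² = (2J+1)*Δ*N² = 48/5
  k=0: +1/(0!*0!*2!*1!*0!*2!) = 1/4
Σ = 1/4  ⇒  CG² = 48/5*1/4² = 3/5
CG = +√(3/5) = +0.774597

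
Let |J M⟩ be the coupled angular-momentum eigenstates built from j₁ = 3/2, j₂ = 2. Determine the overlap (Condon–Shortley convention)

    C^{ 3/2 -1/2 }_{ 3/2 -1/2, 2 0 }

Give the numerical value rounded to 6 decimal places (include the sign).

j₁+j₂−J=2  J+j₁−j₂=1  J−j₁+j₂=2  j₁+j₂+J+1=6
(j₁±m₁, j₂±m₂, J±M) = (1,2,2,2,1,2)
P² = 16/45
sum k=1..2:
  [1] −1/1 = -1
  [2] +1/4 = 1/4
S = -3/4
C² = P²·S² = 1/5 ; C = -0.447214

−√(1/5) ≈ -0.447214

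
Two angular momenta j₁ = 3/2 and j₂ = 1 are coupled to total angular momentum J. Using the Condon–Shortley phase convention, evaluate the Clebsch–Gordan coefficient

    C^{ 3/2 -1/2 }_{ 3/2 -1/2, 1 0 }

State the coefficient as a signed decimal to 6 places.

−√(1/15) = -0.258199

√[4·1!2!1!/5! · 1!2!1!1!1!2!] = √(4/15)
  +(−1)^0/∏(0,1,2,1,0,0)! = 1/2  (running 1/2)
  +(−1)^1/∏(1,0,1,0,1,1)! = -1  (running -1/2)
⟨..|..⟩ = √(4/15)·(-1/2) = -0.258199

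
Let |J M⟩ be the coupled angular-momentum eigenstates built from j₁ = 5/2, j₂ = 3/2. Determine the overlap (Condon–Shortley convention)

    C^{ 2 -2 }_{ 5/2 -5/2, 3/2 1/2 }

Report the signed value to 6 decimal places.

j₁+j₂−J=2  J+j₁−j₂=3  J−j₁+j₂=1  j₁+j₂+J+1=7
(j₁±m₁, j₂±m₂, J±M) = (0,5,2,1,0,4)
P² = 480/7
sum k=2..2:
  [2] +1/12 = 1/12
S = 1/12
C² = P²·S² = 10/21 ; C = +0.690066

+0.690066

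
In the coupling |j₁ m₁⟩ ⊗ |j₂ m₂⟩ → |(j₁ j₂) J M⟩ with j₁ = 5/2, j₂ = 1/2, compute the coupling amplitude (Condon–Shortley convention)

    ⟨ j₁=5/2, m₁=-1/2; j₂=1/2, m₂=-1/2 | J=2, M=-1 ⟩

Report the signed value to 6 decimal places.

+0.577350  (= +√(1/3))

j₁+j₂−J=1  J+j₁−j₂=4  J−j₁+j₂=0  j₁+j₂+J+1=6
(j₁±m₁, j₂±m₂, J±M) = (2,3,0,1,1,3)
P² = 12
sum k=0..0:
  [0] +1/6 = 1/6
S = 1/6
C² = P²·S² = 1/3 ; C = +0.577350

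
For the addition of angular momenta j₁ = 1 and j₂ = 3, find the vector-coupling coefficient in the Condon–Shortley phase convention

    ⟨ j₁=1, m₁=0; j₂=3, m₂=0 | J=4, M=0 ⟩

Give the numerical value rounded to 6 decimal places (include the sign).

+√(4/7) = +0.755929

j₁+j₂−J=0  J+j₁−j₂=2  J−j₁+j₂=6  j₁+j₂+J+1=9
(j₁±m₁, j₂±m₂, J±M) = (1,1,3,3,4,4)
P² = 5184/7
sum k=0..0:
  [0] +1/36 = 1/36
S = 1/36
C² = P²·S² = 4/7 ; C = +0.755929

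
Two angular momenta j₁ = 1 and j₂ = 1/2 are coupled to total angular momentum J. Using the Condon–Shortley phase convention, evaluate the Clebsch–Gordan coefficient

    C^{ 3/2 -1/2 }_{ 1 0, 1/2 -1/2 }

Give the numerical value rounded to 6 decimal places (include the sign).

j₁+j₂−J=0  J+j₁−j₂=2  J−j₁+j₂=1  j₁+j₂+J+1=4
(j₁±m₁, j₂±m₂, J±M) = (1,1,0,1,1,2)
P² = 2/3
sum k=0..0:
  [0] +1/1 = 1
S = 1
C² = P²·S² = 2/3 ; C = +0.816497

+√(2/3) = +0.816497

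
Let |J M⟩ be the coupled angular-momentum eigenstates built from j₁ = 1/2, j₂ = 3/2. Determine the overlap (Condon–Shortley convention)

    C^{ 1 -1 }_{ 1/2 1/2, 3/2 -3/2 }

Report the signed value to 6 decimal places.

+0.866025  (= +√(3/4))

j₁+j₂−J=1  J+j₁−j₂=0  J−j₁+j₂=2  j₁+j₂+J+1=4
(j₁±m₁, j₂±m₂, J±M) = (1,0,0,3,0,2)
P² = 3
sum k=0..0:
  [0] +1/2 = 1/2
S = 1/2
C² = P²·S² = 3/4 ; C = +0.866025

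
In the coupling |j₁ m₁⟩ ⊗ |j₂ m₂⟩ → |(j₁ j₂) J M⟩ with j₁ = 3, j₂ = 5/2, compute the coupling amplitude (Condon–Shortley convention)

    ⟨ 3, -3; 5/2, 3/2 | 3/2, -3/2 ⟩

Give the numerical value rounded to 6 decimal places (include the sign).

+0.462910  (= +√(3/14))

j₁+j₂−J=4  J+j₁−j₂=2  J−j₁+j₂=1  j₁+j₂+J+1=8
(j₁±m₁, j₂±m₂, J±M) = (0,6,4,1,0,3)
P² = 3456/7
sum k=4..4:
  [4] +1/48 = 1/48
S = 1/48
C² = P²·S² = 3/14 ; C = +0.462910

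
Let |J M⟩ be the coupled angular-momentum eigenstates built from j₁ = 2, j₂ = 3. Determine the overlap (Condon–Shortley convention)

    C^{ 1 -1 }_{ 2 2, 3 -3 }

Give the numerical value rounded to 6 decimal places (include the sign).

triangle: 4!×0!×2!/7! = 48/5040
(j±m)!: 4!×0!×0!×6!×0!×2! = 34560
prefactor² = (2J+1)×Δ×N² = 6912/7
  k=0: +1/(0!×4!×0!×0!×0!×2!) = 1/48
Σ = 1/48  ⇒  CG² = 6912/7×1/48² = 3/7
CG = +√(3/7) = +0.654654

+0.654654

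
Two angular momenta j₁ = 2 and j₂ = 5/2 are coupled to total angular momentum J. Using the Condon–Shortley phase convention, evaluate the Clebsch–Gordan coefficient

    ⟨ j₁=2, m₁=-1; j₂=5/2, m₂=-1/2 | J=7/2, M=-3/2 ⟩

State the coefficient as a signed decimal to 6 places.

triangle: 1!·3!·4!/9! = 144/362880
(j±m)!: 1!·3!·2!·3!·2!·5! = 17280
prefactor² = (2J+1)·Δ·N² = 384/7
  k=0: +1/(0!·1!·3!·2!·0!·2!) = 1/24
  k=1: −1/(1!·0!·2!·1!·1!·3!) = -1/12
Σ = -1/24  ⇒  CG² = 384/7·(-1/24)² = 2/21
CG = −√(2/21) = -0.308607

−√(2/21) ≈ -0.308607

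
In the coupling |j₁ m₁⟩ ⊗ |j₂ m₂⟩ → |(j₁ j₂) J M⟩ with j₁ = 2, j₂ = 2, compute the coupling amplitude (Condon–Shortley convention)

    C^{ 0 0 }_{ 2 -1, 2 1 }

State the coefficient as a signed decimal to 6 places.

−√(1/5) = -0.447214

triangle: 4!·0!·0!/5! = 24/120
(j±m)!: 1!·3!·3!·1!·0!·0! = 36
prefactor² = (2J+1)·Δ·N² = 36/5
  k=3: −1/(3!·1!·0!·0!·0!·0!) = -1/6
Σ = -1/6  ⇒  CG² = 36/5·(-1/6)² = 1/5
CG = −√(1/5) = -0.447214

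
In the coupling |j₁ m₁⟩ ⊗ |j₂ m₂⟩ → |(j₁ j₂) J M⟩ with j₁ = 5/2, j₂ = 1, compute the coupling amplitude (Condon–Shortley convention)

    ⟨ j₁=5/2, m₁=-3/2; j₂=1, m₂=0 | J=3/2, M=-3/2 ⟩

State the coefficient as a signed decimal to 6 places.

-0.516398  (= −√(4/15))

triangle: 2!*3!*0!/6! = 12/720
(j±m)!: 1!*4!*1!*1!*0!*3! = 144
prefactor² = (2J+1)*Δ*N² = 48/5
  k=1: −1/(1!*1!*3!*0!*0!*0!) = -1/6
Σ = -1/6  ⇒  CG² = 48/5*(-1/6)² = 4/15
CG = −√(4/15) = -0.516398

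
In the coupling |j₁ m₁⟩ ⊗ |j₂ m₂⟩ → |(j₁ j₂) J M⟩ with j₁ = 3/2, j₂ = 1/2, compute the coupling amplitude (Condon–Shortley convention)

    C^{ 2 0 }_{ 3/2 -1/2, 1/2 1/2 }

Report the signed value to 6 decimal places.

+√(1/2) = +0.707107

j₁+j₂−J=0  J+j₁−j₂=3  J−j₁+j₂=1  j₁+j₂+J+1=5
(j₁±m₁, j₂±m₂, J±M) = (1,2,1,0,2,2)
P² = 2
sum k=0..0:
  [0] +1/2 = 1/2
S = 1/2
C² = P²·S² = 1/2 ; C = +0.707107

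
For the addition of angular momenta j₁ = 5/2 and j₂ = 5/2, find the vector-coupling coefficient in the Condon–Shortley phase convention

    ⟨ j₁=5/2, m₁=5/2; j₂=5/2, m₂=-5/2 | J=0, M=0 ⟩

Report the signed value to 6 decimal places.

j₁+j₂−J=5  J+j₁−j₂=0  J−j₁+j₂=0  j₁+j₂+J+1=6
(j₁±m₁, j₂±m₂, J±M) = (5,0,0,5,0,0)
P² = 2400
sum k=0..0:
  [0] +1/120 = 1/120
S = 1/120
C² = P²·S² = 1/6 ; C = +0.408248

+√(1/6) ≈ +0.408248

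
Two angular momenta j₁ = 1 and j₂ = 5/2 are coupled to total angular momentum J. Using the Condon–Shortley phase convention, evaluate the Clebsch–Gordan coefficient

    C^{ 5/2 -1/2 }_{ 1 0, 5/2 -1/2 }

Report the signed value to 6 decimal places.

+√(1/35) ≈ +0.169031

j₁+j₂−J=1  J+j₁−j₂=1  J−j₁+j₂=4  j₁+j₂+J+1=7
(j₁±m₁, j₂±m₂, J±M) = (1,1,2,3,2,3)
P² = 144/35
sum k=0..1:
  [0] +1/4 = 1/4
  [1] −1/6 = -1/6
S = 1/12
C² = P²·S² = 1/35 ; C = +0.169031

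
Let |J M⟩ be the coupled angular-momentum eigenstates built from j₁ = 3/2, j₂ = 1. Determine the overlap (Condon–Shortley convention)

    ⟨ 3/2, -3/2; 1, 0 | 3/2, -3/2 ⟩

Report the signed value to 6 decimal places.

-0.774597

triangle: 1!*2!*1!/5! = 2/120
(j±m)!: 0!*3!*1!*1!*0!*3! = 36
prefactor² = (2J+1)*Δ*N² = 12/5
  k=1: −1/(1!*0!*2!*0!*0!*1!) = -1/2
Σ = -1/2  ⇒  CG² = 12/5*(-1/2)² = 3/5
CG = −√(3/5) = -0.774597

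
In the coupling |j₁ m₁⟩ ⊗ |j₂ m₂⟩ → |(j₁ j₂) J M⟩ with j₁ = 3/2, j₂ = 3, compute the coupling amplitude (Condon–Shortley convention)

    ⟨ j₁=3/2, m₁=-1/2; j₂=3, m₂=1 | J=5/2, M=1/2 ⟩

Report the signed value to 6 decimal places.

−√(1/70) ≈ -0.119523

j₁+j₂−J=2  J+j₁−j₂=1  J−j₁+j₂=4  j₁+j₂+J+1=8
(j₁±m₁, j₂±m₂, J±M) = (1,2,4,2,3,2)
P² = 288/35
sum k=1..2:
  [1] −1/6 = -1/6
  [2] +1/8 = 1/8
S = -1/24
C² = P²·S² = 1/70 ; C = -0.119523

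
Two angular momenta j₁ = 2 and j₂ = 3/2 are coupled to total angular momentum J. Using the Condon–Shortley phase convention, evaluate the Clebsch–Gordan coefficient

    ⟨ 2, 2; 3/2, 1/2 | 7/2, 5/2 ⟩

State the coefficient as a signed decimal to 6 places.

j₁+j₂−J=0  J+j₁−j₂=4  J−j₁+j₂=3  j₁+j₂+J+1=8
(j₁±m₁, j₂±m₂, J±M) = (4,0,2,1,6,1)
P² = 6912/7
sum k=0..0:
  [0] +1/48 = 1/48
S = 1/48
C² = P²·S² = 3/7 ; C = +0.654654

+√(3/7) ≈ +0.654654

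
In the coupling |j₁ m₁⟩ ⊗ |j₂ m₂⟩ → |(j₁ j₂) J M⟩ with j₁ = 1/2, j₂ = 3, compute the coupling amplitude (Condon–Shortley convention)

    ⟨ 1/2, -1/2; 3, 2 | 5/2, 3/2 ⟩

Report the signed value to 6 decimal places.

√[6·1!0!5!/7! · 0!1!5!1!4!1!] = √(2880/7)
  +(−1)^1/∏(1,0,0,4,0,1)! = -1/24  (running -1/24)
⟨..|..⟩ = √(2880/7)·(-1/24) = -0.845154

-0.845154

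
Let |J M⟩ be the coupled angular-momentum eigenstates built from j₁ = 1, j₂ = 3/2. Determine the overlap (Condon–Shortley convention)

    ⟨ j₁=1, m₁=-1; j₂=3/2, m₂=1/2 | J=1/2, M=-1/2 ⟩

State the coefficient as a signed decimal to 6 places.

+√(1/6) ≈ +0.408248

triangle: 2!×0!×1!/4! = 2/24
(j±m)!: 0!×2!×2!×1!×0!×1! = 4
prefactor² = (2J+1)×Δ×N² = 2/3
  k=2: +1/(2!×0!×0!×0!×0!×1!) = 1/2
Σ = 1/2  ⇒  CG² = 2/3×1/2² = 1/6
CG = +√(1/6) = +0.408248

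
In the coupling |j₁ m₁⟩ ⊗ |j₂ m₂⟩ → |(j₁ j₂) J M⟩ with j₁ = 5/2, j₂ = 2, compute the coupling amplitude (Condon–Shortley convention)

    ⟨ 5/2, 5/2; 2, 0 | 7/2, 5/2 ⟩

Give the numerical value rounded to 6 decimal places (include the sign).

triangle: 1!·4!·3!/9! = 144/362880
(j±m)!: 5!·0!·2!·2!·6!·1! = 345600
prefactor² = (2J+1)·Δ·N² = 7680/7
  k=0: +1/(0!·1!·0!·2!·4!·1!) = 1/48
Σ = 1/48  ⇒  CG² = 7680/7·1/48² = 10/21
CG = +√(10/21) = +0.690066

+0.690066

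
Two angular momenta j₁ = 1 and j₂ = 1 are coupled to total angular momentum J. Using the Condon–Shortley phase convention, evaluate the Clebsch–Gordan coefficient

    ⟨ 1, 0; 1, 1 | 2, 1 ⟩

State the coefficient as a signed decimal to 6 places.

+√(1/2) = +0.707107

j₁+j₂−J=0  J+j₁−j₂=2  J−j₁+j₂=2  j₁+j₂+J+1=5
(j₁±m₁, j₂±m₂, J±M) = (1,1,2,0,3,1)
P² = 2
sum k=0..0:
  [0] +1/2 = 1/2
S = 1/2
C² = P²·S² = 1/2 ; C = +0.707107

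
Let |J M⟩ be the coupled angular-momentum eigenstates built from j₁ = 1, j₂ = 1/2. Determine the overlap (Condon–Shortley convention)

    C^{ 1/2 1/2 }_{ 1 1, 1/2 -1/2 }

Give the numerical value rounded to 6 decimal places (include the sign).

+0.816497

√[2·1!1!0!/3! · 2!0!0!1!1!0!] = √(2/3)
  +(−1)^0/∏(0,1,0,0,1,0)! = 1  (running 1)
⟨..|..⟩ = √(2/3)·(1) = +0.816497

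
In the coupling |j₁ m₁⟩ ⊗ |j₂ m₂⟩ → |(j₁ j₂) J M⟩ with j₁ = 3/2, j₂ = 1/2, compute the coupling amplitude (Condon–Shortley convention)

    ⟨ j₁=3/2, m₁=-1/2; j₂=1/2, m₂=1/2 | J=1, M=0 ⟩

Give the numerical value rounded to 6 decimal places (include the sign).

√[3·1!2!0!/4! · 1!2!1!0!1!1!] = √(1/2)
  +(−1)^1/∏(1,0,1,0,1,0)! = -1  (running -1)
⟨..|..⟩ = √(1/2)·(-1) = -0.707107

-0.707107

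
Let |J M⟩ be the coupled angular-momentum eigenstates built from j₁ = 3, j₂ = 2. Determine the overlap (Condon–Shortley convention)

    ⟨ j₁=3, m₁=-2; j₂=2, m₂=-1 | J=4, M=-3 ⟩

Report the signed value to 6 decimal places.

-0.223607

√[9·1!5!3!/10! · 1!5!1!3!1!7!] = √(6480)
  +(−1)^0/∏(0,1,5,1,0,2)! = 1/240  (running 1/240)
  +(−1)^1/∏(1,0,4,0,1,3)! = -1/144  (running -1/360)
⟨..|..⟩ = √(6480)·(-1/360) = -0.223607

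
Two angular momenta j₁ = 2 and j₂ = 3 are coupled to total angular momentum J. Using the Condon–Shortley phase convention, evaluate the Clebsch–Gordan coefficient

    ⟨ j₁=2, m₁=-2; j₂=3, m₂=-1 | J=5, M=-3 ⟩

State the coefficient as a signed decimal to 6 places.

triangle: 0!*4!*6!/11! = 17280/39916800
(j±m)!: 0!*4!*2!*4!*2!*8! = 92897280
prefactor² = (2J+1)*Δ*N² = 442368
  k=0: +1/(0!*0!*4!*2!*0!*4!) = 1/1152
Σ = 1/1152  ⇒  CG² = 442368*1/1152² = 1/3
CG = +√(1/3) = +0.577350

+0.577350  (= +√(1/3))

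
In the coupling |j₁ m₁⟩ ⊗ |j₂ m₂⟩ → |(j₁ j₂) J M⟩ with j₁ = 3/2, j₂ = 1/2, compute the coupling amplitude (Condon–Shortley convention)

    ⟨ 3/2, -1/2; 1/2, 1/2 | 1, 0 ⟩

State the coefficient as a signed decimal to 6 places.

j₁+j₂−J=1  J+j₁−j₂=2  J−j₁+j₂=0  j₁+j₂+J+1=4
(j₁±m₁, j₂±m₂, J±M) = (1,2,1,0,1,1)
P² = 1/2
sum k=1..1:
  [1] −1/1 = -1
S = -1
C² = P²·S² = 1/2 ; C = -0.707107

-0.707107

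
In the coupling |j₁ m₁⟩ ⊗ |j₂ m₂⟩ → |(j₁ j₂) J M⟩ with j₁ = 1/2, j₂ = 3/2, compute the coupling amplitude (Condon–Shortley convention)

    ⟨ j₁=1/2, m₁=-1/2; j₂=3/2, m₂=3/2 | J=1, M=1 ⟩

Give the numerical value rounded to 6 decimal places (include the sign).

-0.866025

√[3·1!0!2!/4! · 0!1!3!0!2!0!] = √(3)
  +(−1)^1/∏(1,0,0,2,0,0)! = -1/2  (running -1/2)
⟨..|..⟩ = √(3)·(-1/2) = -0.866025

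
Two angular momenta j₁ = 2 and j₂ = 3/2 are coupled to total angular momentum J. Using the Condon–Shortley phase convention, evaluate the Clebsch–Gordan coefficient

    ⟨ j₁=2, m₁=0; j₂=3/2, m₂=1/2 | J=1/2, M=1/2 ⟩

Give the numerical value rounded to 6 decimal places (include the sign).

+√(1/5) = +0.447214

triangle: 3!·1!·0!/5! = 6/120
(j±m)!: 2!·2!·2!·1!·1!·0! = 8
prefactor² = (2J+1)·Δ·N² = 4/5
  k=2: +1/(2!·1!·0!·0!·1!·0!) = 1/2
Σ = 1/2  ⇒  CG² = 4/5·1/2² = 1/5
CG = +√(1/5) = +0.447214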